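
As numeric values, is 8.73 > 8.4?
True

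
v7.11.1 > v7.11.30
False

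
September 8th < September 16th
True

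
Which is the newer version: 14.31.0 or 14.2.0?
14.31.0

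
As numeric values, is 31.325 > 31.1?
True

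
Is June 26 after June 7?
Yes. Day 26 comes after day 7 in June — this is a date comparison, not a decimal one (the decimal 6.26 would be smaller than 6.7).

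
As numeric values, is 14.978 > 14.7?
True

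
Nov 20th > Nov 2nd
True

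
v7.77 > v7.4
True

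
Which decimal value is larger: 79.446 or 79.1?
79.446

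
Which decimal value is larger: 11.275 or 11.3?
11.3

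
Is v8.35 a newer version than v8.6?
Yes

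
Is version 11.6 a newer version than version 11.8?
No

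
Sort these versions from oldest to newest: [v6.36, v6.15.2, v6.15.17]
[v6.15.2, v6.15.17, v6.36]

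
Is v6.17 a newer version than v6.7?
Yes. Version numbers are compared segment by segment as integers, not as decimals: minor version 17 > 7, so v6.17 > v6.7 (even though the decimal 6.17 < 6.7).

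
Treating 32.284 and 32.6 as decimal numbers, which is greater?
32.6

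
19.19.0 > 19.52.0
False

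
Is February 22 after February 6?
Yes. Day 22 comes after day 6 in February — this is a date comparison, not a decimal one (the decimal 2.22 would be smaller than 2.6).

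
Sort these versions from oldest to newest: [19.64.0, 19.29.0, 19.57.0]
[19.29.0, 19.57.0, 19.64.0]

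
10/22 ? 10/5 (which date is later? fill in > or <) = >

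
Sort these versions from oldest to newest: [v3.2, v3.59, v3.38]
[v3.2, v3.38, v3.59]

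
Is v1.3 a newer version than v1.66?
No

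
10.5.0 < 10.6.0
True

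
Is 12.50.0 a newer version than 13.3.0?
No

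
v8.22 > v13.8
False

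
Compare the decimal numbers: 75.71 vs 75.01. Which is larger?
75.71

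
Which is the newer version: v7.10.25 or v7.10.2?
v7.10.25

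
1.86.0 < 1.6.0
False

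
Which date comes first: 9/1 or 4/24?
4/24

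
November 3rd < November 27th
True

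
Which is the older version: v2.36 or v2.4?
v2.4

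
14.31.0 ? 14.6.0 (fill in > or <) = >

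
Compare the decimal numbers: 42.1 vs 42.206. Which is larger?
42.206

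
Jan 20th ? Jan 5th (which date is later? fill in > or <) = >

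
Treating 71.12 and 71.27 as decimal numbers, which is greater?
71.27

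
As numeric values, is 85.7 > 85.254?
True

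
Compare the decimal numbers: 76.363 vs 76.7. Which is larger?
76.7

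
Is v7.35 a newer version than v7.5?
Yes. Version numbers are compared segment by segment as integers, not as decimals: minor version 35 > 5, so v7.35 > v7.5 (even though the decimal 7.35 < 7.5).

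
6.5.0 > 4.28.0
True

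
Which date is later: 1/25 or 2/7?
2/7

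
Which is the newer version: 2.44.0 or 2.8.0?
2.44.0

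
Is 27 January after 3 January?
Yes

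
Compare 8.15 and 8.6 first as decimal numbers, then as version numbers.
As decimals: 8.15 < 8.6. As versions: v8.15 > v8.6 (minor version 15 > 6).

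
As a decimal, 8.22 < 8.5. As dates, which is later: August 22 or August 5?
August 22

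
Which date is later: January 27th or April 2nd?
April 2nd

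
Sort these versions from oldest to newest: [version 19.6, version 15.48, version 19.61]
[version 15.48, version 19.6, version 19.61]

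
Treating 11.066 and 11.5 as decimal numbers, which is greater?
11.5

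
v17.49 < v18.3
True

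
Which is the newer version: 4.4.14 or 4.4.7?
4.4.14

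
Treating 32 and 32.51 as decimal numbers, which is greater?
32.51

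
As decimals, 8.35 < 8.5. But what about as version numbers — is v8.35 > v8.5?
True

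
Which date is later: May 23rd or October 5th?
October 5th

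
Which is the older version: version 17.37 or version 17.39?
version 17.37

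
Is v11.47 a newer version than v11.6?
Yes. Version numbers are compared segment by segment as integers, not as decimals: minor version 47 > 6, so v11.47 > v11.6 (even though the decimal 11.47 < 11.6).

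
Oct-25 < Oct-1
False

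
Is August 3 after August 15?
No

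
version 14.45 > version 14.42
True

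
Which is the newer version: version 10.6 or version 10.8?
version 10.8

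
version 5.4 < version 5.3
False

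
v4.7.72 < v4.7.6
False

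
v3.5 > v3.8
False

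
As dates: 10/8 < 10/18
True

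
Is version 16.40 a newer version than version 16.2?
Yes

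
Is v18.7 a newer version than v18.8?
No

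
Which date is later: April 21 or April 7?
April 21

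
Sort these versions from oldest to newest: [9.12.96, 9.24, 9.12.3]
[9.12.3, 9.12.96, 9.24]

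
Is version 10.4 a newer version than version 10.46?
No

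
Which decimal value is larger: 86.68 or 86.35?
86.68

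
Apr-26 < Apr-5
False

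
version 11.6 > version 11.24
False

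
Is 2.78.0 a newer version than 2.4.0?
Yes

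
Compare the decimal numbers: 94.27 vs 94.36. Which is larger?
94.36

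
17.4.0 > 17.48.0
False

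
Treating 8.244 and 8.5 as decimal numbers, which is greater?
8.5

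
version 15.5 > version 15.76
False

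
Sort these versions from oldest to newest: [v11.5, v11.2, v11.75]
[v11.2, v11.5, v11.75]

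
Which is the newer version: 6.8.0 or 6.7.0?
6.8.0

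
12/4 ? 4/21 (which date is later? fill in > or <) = >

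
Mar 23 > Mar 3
True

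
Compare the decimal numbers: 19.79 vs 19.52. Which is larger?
19.79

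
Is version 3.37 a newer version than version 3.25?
Yes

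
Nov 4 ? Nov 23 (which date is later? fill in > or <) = <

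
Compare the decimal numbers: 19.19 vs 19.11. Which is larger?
19.19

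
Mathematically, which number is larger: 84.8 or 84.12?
84.8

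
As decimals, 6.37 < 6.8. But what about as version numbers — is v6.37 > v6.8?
True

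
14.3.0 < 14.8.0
True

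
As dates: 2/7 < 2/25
True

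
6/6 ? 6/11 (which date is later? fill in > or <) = <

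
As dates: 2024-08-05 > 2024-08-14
False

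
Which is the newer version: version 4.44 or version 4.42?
version 4.44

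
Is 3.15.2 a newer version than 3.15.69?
No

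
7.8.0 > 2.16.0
True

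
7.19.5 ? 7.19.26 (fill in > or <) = <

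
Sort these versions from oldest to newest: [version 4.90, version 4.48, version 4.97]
[version 4.48, version 4.90, version 4.97]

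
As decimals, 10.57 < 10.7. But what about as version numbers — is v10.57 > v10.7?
True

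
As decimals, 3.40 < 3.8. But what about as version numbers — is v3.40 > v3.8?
True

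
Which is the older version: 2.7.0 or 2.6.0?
2.6.0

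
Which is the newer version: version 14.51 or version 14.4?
version 14.51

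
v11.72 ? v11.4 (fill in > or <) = >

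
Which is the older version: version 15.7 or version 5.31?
version 5.31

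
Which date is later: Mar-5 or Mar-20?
Mar-20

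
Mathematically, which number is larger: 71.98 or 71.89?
71.98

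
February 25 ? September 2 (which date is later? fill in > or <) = <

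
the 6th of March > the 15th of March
False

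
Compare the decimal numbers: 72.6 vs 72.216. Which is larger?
72.6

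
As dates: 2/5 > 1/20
True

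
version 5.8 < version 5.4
False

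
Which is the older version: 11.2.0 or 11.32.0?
11.2.0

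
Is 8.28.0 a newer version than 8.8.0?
Yes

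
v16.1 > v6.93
True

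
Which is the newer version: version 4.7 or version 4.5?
version 4.7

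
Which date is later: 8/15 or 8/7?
8/15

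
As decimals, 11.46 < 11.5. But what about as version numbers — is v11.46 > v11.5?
True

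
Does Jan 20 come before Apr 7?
Yes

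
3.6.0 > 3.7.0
False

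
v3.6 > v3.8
False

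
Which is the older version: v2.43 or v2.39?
v2.39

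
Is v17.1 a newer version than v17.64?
No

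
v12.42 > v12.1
True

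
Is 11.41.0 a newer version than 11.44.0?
No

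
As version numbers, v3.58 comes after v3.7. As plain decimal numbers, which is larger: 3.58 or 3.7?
3.7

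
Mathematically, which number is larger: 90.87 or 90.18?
90.87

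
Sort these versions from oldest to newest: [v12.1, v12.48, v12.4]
[v12.1, v12.4, v12.48]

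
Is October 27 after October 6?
Yes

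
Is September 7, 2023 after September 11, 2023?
No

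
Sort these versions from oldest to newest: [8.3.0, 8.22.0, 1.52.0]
[1.52.0, 8.3.0, 8.22.0]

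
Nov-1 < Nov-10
True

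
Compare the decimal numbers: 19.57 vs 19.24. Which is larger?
19.57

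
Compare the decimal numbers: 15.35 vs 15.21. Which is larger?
15.35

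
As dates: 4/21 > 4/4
True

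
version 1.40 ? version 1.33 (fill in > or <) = >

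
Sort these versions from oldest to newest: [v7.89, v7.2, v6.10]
[v6.10, v7.2, v7.89]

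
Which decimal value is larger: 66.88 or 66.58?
66.88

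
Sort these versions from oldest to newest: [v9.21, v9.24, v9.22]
[v9.21, v9.22, v9.24]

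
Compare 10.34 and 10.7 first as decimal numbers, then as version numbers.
As decimals: 10.34 < 10.7. As versions: v10.34 > v10.7 (minor version 34 > 7).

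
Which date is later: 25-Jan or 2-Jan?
25-Jan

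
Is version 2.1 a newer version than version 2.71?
No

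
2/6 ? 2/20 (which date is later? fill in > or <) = <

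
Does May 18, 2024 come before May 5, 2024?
No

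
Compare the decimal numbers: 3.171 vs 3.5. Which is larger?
3.5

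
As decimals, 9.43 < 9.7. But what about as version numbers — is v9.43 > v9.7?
True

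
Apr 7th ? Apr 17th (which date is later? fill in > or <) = <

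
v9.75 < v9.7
False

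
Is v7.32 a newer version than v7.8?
Yes. Version numbers are compared segment by segment as integers, not as decimals: minor version 32 > 8, so v7.32 > v7.8 (even though the decimal 7.32 < 7.8).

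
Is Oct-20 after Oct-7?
Yes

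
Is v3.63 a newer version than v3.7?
Yes. Version numbers are compared segment by segment as integers, not as decimals: minor version 63 > 7, so v3.63 > v3.7 (even though the decimal 3.63 < 3.7).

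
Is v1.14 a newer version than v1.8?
Yes. Version numbers are compared segment by segment as integers, not as decimals: minor version 14 > 8, so v1.14 > v1.8 (even though the decimal 1.14 < 1.8).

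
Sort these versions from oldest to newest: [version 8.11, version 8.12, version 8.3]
[version 8.3, version 8.11, version 8.12]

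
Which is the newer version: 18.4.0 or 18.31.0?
18.31.0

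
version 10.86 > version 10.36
True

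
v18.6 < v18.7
True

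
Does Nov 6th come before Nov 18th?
Yes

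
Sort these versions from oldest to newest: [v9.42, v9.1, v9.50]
[v9.1, v9.42, v9.50]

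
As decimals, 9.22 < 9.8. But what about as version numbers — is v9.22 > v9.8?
True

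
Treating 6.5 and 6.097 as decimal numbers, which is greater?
6.5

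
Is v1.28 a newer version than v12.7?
No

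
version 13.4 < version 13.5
True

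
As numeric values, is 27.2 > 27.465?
False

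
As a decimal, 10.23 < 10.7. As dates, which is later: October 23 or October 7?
October 23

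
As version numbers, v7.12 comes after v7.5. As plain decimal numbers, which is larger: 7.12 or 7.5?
7.5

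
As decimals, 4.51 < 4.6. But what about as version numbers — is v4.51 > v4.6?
True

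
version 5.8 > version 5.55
False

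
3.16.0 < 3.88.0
True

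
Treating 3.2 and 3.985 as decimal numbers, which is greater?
3.985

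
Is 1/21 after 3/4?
No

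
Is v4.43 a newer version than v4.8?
Yes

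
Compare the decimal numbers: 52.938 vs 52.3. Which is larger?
52.938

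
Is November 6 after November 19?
No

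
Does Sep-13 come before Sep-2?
No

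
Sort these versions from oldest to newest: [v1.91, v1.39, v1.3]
[v1.3, v1.39, v1.91]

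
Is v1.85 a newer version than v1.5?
Yes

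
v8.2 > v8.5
False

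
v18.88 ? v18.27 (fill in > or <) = >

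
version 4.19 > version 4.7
True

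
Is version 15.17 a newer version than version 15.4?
Yes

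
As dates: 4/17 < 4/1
False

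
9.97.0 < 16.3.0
True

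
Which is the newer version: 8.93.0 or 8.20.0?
8.93.0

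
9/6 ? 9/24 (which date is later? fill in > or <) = <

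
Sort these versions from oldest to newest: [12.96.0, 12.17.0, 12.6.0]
[12.6.0, 12.17.0, 12.96.0]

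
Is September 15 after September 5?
Yes. Day 15 comes after day 5 in September — this is a date comparison, not a decimal one (the decimal 9.15 would be smaller than 9.5).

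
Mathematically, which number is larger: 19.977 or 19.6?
19.977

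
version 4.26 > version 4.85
False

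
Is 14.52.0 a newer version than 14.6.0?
Yes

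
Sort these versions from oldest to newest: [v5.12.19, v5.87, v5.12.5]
[v5.12.5, v5.12.19, v5.87]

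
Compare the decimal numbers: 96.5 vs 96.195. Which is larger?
96.5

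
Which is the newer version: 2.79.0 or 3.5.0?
3.5.0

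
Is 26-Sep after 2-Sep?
Yes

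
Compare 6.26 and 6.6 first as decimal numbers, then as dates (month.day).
As decimals: 6.26 < 6.6. As dates: 6/26 is later than 6/6 (day 26 > day 6).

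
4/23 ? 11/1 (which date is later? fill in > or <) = <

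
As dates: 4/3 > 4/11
False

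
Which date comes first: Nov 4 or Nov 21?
Nov 4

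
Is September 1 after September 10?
No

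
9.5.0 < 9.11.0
True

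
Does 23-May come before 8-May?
No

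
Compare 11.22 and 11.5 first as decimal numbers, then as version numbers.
As decimals: 11.22 < 11.5. As versions: v11.22 > v11.5 (minor version 22 > 5).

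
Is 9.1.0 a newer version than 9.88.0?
No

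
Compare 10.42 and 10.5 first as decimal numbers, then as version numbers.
As decimals: 10.42 < 10.5. As versions: v10.42 > v10.5 (minor version 42 > 5).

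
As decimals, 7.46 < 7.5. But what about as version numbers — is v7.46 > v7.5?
True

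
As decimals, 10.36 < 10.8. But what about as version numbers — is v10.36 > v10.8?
True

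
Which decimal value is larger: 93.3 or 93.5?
93.5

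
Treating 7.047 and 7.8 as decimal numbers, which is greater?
7.8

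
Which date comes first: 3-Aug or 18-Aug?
3-Aug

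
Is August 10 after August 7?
Yes. Day 10 comes after day 7 in August — this is a date comparison, not a decimal one (the decimal 8.10 would be smaller than 8.7).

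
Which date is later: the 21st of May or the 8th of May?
the 21st of May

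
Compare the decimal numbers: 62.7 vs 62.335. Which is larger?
62.7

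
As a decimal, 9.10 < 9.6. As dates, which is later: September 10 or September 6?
September 10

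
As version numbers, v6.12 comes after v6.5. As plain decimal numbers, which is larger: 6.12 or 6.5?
6.5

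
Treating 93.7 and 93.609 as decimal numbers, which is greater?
93.7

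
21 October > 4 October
True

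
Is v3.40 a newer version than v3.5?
Yes. Version numbers are compared segment by segment as integers, not as decimals: minor version 40 > 5, so v3.40 > v3.5 (even though the decimal 3.40 < 3.5).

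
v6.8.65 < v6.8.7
False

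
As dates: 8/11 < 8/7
False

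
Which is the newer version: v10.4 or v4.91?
v10.4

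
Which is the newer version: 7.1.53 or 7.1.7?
7.1.53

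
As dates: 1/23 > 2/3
False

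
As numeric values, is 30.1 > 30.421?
False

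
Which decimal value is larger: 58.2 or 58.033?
58.2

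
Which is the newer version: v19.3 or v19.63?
v19.63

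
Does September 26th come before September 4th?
No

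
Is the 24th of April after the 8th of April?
Yes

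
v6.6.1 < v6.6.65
True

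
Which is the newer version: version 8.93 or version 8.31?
version 8.93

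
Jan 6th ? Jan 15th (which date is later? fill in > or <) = <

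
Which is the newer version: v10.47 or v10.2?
v10.47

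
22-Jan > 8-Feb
False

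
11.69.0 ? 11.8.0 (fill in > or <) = >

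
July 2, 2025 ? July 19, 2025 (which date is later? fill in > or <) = <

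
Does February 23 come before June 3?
Yes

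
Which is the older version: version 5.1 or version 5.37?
version 5.1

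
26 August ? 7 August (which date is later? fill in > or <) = >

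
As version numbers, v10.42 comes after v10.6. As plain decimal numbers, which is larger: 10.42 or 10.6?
10.6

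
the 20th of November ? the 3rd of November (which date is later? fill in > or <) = >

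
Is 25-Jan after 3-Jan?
Yes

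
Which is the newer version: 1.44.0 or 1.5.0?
1.44.0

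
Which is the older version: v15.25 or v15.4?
v15.4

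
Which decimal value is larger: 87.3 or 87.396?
87.396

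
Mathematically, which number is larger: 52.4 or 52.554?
52.554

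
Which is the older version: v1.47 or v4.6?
v1.47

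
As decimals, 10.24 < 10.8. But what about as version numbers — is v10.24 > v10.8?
True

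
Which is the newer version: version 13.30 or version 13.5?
version 13.30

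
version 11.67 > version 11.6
True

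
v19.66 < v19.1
False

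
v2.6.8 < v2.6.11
True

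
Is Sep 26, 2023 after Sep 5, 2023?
Yes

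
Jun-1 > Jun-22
False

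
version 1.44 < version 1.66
True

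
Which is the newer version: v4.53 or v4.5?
v4.53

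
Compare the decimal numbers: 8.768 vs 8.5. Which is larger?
8.768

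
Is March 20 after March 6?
Yes. Day 20 comes after day 6 in March — this is a date comparison, not a decimal one (the decimal 3.20 would be smaller than 3.6).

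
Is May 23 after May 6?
Yes. Day 23 comes after day 6 in May — this is a date comparison, not a decimal one (the decimal 5.23 would be smaller than 5.6).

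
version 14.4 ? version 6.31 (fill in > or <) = >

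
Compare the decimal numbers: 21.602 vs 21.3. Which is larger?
21.602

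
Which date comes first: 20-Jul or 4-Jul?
4-Jul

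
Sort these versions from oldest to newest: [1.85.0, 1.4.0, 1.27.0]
[1.4.0, 1.27.0, 1.85.0]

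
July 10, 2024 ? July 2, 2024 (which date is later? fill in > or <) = >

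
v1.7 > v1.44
False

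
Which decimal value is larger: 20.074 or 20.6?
20.6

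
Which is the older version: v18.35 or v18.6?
v18.6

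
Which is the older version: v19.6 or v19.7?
v19.6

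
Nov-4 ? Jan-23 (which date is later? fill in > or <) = >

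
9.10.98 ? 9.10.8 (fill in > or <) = >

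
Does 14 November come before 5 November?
No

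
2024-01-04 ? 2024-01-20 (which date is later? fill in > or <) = <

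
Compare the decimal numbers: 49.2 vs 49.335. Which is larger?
49.335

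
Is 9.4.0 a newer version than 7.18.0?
Yes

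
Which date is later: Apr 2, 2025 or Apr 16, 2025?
Apr 16, 2025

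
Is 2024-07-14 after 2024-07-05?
Yes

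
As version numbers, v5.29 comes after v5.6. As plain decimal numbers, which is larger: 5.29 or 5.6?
5.6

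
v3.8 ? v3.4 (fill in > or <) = >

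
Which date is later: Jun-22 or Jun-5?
Jun-22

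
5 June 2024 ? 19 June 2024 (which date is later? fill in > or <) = <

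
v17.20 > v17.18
True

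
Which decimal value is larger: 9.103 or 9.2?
9.2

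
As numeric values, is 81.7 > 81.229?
True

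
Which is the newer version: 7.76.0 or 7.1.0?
7.76.0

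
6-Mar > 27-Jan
True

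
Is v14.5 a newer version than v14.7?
No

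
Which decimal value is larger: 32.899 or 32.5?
32.899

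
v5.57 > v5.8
True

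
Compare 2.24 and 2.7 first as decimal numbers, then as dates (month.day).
As decimals: 2.24 < 2.7. As dates: 2/24 is later than 2/7 (day 24 > day 7).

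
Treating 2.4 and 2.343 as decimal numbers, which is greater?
2.4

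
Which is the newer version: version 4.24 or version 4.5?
version 4.24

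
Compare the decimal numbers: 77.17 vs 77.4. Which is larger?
77.4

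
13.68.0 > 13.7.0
True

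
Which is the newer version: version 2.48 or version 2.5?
version 2.48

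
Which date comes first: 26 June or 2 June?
2 June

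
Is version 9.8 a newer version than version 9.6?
Yes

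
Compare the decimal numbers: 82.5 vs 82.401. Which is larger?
82.5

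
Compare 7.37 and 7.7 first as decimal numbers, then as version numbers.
As decimals: 7.37 < 7.7. As versions: v7.37 > v7.7 (minor version 37 > 7).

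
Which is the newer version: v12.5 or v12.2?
v12.5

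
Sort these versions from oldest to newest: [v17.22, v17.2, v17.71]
[v17.2, v17.22, v17.71]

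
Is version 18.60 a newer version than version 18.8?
Yes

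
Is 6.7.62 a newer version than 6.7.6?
Yes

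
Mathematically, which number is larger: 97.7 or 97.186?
97.7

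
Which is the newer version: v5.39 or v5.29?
v5.39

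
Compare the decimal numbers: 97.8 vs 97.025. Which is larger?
97.8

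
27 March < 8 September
True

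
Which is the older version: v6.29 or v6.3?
v6.3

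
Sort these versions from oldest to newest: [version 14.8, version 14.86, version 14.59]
[version 14.8, version 14.59, version 14.86]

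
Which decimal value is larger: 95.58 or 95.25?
95.58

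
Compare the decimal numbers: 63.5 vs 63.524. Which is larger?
63.524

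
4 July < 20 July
True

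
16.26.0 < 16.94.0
True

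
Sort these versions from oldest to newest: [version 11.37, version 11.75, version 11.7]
[version 11.7, version 11.37, version 11.75]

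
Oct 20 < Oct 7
False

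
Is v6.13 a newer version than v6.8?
Yes. Version numbers are compared segment by segment as integers, not as decimals: minor version 13 > 8, so v6.13 > v6.8 (even though the decimal 6.13 < 6.8).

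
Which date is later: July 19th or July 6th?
July 19th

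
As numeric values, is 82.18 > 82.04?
True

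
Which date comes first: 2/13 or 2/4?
2/4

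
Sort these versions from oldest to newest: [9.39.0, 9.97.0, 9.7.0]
[9.7.0, 9.39.0, 9.97.0]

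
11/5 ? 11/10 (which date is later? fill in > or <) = <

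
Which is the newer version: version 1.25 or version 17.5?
version 17.5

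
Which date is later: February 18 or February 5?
February 18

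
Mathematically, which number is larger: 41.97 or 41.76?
41.97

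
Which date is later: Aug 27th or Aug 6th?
Aug 27th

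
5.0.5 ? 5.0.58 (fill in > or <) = <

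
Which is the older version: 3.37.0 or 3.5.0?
3.5.0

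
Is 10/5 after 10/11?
No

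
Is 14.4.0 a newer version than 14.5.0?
No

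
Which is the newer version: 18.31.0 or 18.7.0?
18.31.0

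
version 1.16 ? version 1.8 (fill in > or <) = >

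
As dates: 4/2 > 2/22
True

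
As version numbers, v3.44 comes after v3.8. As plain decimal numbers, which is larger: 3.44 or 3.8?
3.8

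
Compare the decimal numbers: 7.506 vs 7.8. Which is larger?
7.8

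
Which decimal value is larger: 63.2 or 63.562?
63.562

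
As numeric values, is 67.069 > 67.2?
False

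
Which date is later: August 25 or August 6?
August 25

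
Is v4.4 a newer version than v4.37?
No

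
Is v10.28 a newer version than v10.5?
Yes. Version numbers are compared segment by segment as integers, not as decimals: minor version 28 > 5, so v10.28 > v10.5 (even though the decimal 10.28 < 10.5).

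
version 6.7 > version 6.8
False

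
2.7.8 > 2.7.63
False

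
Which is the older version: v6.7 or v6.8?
v6.7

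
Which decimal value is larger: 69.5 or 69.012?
69.5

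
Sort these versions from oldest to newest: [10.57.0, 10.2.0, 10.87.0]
[10.2.0, 10.57.0, 10.87.0]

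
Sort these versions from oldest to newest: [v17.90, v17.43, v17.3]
[v17.3, v17.43, v17.90]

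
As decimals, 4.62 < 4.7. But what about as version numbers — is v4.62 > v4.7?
True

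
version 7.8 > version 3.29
True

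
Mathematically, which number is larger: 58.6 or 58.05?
58.6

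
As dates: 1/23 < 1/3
False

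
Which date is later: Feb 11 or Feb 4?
Feb 11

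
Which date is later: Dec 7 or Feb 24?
Dec 7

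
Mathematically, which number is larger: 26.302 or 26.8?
26.8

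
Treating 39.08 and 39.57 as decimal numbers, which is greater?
39.57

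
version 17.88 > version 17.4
True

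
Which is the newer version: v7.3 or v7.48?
v7.48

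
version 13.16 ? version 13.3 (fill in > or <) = >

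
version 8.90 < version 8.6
False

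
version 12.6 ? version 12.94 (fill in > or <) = <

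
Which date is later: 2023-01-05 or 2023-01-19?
2023-01-19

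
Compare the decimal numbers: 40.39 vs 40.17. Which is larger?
40.39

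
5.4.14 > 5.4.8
True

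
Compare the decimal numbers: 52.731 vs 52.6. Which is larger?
52.731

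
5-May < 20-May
True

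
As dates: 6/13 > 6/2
True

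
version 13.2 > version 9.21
True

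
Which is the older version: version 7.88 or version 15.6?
version 7.88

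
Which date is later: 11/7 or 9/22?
11/7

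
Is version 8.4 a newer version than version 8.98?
No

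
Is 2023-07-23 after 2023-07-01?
Yes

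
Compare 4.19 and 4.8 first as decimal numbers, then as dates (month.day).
As decimals: 4.19 < 4.8. As dates: 4/19 is later than 4/8 (day 19 > day 8).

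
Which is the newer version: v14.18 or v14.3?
v14.18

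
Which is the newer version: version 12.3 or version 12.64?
version 12.64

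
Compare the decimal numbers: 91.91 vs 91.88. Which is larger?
91.91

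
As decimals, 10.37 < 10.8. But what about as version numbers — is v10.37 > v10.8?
True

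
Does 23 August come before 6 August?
No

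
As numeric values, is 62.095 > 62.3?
False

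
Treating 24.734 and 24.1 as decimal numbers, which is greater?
24.734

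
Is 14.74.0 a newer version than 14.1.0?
Yes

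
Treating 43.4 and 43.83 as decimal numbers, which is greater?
43.83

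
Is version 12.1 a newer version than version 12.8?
No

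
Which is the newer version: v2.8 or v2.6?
v2.8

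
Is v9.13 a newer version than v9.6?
Yes. Version numbers are compared segment by segment as integers, not as decimals: minor version 13 > 6, so v9.13 > v9.6 (even though the decimal 9.13 < 9.6).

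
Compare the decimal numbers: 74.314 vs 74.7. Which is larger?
74.7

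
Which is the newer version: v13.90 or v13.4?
v13.90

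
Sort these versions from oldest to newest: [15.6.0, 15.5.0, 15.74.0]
[15.5.0, 15.6.0, 15.74.0]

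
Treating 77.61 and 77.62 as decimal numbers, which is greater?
77.62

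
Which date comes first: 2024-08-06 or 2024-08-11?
2024-08-06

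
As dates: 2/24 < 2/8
False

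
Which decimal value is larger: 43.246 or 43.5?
43.5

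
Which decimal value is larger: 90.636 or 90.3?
90.636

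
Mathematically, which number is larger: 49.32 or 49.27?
49.32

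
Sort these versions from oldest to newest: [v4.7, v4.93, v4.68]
[v4.7, v4.68, v4.93]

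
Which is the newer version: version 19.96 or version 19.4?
version 19.96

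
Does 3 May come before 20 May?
Yes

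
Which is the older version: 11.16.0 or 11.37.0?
11.16.0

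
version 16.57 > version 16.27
True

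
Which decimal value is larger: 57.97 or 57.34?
57.97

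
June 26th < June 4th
False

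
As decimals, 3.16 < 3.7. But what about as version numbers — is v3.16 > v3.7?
True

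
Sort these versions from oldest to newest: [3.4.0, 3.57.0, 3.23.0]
[3.4.0, 3.23.0, 3.57.0]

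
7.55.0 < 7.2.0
False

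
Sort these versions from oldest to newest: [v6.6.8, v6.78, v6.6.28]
[v6.6.8, v6.6.28, v6.78]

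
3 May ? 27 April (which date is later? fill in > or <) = >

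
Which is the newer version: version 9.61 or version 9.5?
version 9.61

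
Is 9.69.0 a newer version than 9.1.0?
Yes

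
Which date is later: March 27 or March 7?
March 27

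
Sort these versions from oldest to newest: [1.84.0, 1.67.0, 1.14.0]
[1.14.0, 1.67.0, 1.84.0]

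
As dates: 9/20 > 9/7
True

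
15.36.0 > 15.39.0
False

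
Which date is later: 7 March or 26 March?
26 March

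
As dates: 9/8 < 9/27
True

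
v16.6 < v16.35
True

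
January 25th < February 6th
True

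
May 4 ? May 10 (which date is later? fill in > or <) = <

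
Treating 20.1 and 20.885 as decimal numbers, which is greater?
20.885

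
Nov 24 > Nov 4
True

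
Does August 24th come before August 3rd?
No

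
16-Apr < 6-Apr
False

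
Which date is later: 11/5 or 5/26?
11/5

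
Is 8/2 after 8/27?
No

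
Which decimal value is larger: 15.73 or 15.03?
15.73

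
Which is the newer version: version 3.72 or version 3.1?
version 3.72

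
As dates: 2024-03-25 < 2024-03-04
False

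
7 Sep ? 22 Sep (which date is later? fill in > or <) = <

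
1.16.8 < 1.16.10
True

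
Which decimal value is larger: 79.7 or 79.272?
79.7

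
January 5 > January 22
False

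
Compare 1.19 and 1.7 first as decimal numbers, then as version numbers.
As decimals: 1.19 < 1.7. As versions: v1.19 > v1.7 (minor version 19 > 7).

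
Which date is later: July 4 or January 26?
July 4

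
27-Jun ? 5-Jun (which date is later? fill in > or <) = >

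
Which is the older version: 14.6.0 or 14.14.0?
14.6.0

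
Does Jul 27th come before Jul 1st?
No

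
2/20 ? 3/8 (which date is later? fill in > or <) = <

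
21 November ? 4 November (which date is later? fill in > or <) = >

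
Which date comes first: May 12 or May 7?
May 7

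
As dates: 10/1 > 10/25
False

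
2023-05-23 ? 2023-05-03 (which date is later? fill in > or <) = >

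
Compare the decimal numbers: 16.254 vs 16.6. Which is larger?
16.6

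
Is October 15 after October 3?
Yes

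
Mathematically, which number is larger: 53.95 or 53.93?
53.95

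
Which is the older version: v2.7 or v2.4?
v2.4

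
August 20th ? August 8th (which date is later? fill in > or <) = >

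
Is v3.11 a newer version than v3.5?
Yes. Version numbers are compared segment by segment as integers, not as decimals: minor version 11 > 5, so v3.11 > v3.5 (even though the decimal 3.11 < 3.5).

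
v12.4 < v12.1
False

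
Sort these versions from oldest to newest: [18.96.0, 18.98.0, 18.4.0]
[18.4.0, 18.96.0, 18.98.0]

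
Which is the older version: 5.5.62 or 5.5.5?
5.5.5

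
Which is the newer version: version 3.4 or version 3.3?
version 3.4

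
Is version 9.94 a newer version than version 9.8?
Yes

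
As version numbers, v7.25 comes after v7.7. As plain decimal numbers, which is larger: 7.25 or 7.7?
7.7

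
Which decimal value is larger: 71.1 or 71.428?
71.428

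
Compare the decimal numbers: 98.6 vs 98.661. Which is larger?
98.661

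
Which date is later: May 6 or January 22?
May 6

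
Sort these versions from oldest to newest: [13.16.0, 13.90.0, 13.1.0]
[13.1.0, 13.16.0, 13.90.0]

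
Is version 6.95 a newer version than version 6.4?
Yes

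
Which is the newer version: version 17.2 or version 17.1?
version 17.2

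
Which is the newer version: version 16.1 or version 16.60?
version 16.60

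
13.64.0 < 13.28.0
False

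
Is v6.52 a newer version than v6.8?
Yes. Version numbers are compared segment by segment as integers, not as decimals: minor version 52 > 8, so v6.52 > v6.8 (even though the decimal 6.52 < 6.8).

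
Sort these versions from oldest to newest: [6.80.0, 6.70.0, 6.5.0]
[6.5.0, 6.70.0, 6.80.0]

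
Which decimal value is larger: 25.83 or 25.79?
25.83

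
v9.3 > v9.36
False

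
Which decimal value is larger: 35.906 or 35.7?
35.906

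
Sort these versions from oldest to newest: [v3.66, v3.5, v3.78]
[v3.5, v3.66, v3.78]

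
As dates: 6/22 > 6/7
True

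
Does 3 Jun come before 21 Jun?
Yes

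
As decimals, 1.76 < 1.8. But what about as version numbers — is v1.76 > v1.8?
True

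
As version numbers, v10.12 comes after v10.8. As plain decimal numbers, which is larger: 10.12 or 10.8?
10.8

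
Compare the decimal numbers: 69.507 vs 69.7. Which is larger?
69.7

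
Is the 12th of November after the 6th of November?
Yes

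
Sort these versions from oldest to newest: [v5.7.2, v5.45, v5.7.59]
[v5.7.2, v5.7.59, v5.45]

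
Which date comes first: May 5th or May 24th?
May 5th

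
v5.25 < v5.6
False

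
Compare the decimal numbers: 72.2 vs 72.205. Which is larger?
72.205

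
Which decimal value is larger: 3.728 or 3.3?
3.728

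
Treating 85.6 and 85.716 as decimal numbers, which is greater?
85.716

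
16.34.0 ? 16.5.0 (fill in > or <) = >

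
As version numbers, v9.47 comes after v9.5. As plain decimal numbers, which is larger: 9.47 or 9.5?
9.5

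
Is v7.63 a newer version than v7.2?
Yes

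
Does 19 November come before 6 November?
No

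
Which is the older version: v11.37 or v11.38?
v11.37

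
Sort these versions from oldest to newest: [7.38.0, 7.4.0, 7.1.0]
[7.1.0, 7.4.0, 7.38.0]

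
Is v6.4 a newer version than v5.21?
Yes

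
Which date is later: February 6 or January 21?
February 6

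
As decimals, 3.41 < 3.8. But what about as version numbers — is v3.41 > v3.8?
True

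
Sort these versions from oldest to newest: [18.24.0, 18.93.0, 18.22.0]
[18.22.0, 18.24.0, 18.93.0]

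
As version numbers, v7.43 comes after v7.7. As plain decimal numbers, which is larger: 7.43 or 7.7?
7.7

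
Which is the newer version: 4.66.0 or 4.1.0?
4.66.0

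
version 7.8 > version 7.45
False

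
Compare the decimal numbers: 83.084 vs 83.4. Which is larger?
83.4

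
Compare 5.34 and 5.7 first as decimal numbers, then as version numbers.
As decimals: 5.34 < 5.7. As versions: v5.34 > v5.7 (minor version 34 > 7).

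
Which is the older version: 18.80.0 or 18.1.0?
18.1.0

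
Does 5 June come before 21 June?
Yes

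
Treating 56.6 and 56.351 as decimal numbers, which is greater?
56.6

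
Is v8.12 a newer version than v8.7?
Yes. Version numbers are compared segment by segment as integers, not as decimals: minor version 12 > 7, so v8.12 > v8.7 (even though the decimal 8.12 < 8.7).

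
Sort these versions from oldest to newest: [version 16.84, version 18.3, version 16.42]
[version 16.42, version 16.84, version 18.3]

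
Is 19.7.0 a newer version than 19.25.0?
No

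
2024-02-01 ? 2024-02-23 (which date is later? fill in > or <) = <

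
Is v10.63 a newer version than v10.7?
Yes. Version numbers are compared segment by segment as integers, not as decimals: minor version 63 > 7, so v10.63 > v10.7 (even though the decimal 10.63 < 10.7).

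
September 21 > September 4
True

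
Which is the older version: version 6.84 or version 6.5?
version 6.5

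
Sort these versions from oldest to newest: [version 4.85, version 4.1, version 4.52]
[version 4.1, version 4.52, version 4.85]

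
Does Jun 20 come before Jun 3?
No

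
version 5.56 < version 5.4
False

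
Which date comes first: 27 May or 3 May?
3 May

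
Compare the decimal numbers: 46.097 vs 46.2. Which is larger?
46.2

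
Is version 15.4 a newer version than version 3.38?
Yes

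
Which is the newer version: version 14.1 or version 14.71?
version 14.71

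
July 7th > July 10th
False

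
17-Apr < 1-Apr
False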